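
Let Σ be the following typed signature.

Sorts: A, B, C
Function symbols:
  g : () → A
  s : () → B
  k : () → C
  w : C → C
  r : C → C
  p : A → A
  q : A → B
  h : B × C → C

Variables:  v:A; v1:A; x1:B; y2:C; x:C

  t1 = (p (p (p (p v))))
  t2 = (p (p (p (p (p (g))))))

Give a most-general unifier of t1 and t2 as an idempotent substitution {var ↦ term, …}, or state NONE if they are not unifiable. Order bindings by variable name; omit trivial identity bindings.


{v ↦ (p (g))}


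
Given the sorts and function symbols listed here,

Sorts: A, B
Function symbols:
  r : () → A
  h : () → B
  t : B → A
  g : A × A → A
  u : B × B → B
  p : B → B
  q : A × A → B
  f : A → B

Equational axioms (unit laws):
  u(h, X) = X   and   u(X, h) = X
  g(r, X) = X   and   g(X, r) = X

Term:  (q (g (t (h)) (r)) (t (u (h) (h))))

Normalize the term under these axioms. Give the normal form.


normal form = (q (t (h)) (t (h)))

1. (q (g (t (h)) (r)) (t (u (h) (h))))  →  (q (t (h)) (t (u (h) (h))))
2. (q (t (h)) (t (u (h) (h))))  →  (q (t (h)) (t (h)))


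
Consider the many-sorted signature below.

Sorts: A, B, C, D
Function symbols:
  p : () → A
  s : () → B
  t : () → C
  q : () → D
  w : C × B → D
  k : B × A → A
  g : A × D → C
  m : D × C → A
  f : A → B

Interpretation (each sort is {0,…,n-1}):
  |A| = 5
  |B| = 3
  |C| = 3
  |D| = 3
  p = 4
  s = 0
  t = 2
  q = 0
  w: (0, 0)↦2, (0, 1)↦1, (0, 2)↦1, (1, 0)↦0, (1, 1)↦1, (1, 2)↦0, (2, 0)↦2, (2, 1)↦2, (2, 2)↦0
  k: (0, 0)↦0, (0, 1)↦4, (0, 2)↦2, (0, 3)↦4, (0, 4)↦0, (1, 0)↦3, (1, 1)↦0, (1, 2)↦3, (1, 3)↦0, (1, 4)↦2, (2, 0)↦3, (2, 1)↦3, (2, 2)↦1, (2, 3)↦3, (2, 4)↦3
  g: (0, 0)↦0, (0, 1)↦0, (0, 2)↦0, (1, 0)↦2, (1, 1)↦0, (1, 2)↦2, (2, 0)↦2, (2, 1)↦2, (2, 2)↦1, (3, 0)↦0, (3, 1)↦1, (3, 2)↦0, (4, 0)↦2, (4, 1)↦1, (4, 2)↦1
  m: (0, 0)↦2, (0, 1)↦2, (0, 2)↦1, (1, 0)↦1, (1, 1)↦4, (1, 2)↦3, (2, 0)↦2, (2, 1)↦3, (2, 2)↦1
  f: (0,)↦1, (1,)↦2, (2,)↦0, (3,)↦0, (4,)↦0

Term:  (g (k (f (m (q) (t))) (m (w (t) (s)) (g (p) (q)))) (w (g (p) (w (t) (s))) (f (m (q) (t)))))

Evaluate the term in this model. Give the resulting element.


  q = 0
  t = 2
  (m (q) (t)) = m(0, 2) = 1
  (f (m (q) (t))) = f(1,) = 2
  t = 2
  s = 0
  (w (t) (s)) = w(2, 0) = 2
  p = 4
  q = 0
  (g (p) (q)) = g(4, 0) = 2
  (m (w (t) (s)) (g (p) (q))) = m(2, 2) = 1
  (k (f (m (q) (t))) (m (w (t) (s)) (g (p) (q)))) = k(2, 1) = 3
  p = 4
  t = 2
  s = 0
  (w (t) (s)) = w(2, 0) = 2
  (g (p) (w (t) (s))) = g(4, 2) = 1
  q = 0
  t = 2
  (m (q) (t)) = m(0, 2) = 1
  (f (m (q) (t))) = f(1,) = 2
  (w (g (p) (w (t) (s))) (f (m (q) (t)))) = w(1, 2) = 0
  (g (k (f (m (q) (t))) (m (w (t) (s)) (g (p) (q)))) (w (g (p) (w (t) (s))) (f (m (q) (t))))) = g(3, 0) = 0

value = 0


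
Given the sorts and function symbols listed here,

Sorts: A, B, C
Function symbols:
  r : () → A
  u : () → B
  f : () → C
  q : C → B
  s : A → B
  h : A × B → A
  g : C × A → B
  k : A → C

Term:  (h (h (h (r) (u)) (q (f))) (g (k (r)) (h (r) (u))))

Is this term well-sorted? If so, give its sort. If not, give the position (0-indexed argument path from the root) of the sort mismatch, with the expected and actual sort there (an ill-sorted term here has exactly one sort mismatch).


well-sorted; sort = A

      (r) : A
      (u) : B
    (h (r) (u)) : A
      (f) : C
    (q (f)) : B
  (h (h (r) (u)) (q (f))) : A
      (r) : A
    (k (r)) : C
      (r) : A
      (u) : B
    (h (r) (u)) : A
  (g (k (r)) (h (r) (u))) : B
(h (h (h (r) (u)) (q (f))) (g (k (r)) (h (r) (u)))) : A


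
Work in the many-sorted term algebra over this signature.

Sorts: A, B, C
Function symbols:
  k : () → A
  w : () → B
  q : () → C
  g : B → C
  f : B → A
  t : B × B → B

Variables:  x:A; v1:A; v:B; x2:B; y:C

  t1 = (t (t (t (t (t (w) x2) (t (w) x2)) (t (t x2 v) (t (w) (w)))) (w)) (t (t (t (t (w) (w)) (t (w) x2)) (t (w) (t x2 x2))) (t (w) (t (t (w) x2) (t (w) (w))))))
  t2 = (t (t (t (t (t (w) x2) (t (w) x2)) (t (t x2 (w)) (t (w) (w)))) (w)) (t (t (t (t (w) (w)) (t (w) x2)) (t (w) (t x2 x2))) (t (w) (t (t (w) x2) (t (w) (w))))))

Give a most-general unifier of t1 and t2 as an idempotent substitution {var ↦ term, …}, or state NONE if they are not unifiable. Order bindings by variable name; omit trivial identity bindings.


{v ↦ (w)}


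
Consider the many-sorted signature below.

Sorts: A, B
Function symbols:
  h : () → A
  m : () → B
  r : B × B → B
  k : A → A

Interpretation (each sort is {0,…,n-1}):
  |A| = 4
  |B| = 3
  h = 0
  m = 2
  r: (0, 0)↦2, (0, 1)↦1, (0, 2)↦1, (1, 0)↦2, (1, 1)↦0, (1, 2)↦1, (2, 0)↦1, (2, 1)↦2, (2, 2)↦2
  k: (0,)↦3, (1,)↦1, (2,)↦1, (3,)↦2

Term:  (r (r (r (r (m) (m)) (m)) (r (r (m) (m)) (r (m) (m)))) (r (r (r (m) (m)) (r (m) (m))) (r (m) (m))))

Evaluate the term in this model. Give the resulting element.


  m = 2
  m = 2
  (r (m) (m)) = r(2, 2) = 2
  m = 2
  (r (r (m) (m)) (m)) = r(2, 2) = 2
  m = 2
  m = 2
  (r (m) (m)) = r(2, 2) = 2
  m = 2
  m = 2
  (r (m) (m)) = r(2, 2) = 2
  (r (r (m) (m)) (r (m) (m))) = r(2, 2) = 2
  (r (r (r (m) (m)) (m)) (r (r (m) (m)) (r (m) (m)))) = r(2, 2) = 2
  m = 2
  m = 2
  (r (m) (m)) = r(2, 2) = 2
  m = 2
  m = 2
  (r (m) (m)) = r(2, 2) = 2
  (r (r (m) (m)) (r (m) (m))) = r(2, 2) = 2
  m = 2
  m = 2
  (r (m) (m)) = r(2, 2) = 2
  (r (r (r (m) (m)) (r (m) (m))) (r (m) (m))) = r(2, 2) = 2
  (r (r (r (r (m) (m)) (m)) (r (r (m) (m)) (r (m) (m)))) (r (r (r (m) (m)) (r (m) (m))) (r (m) (m)))) = r(2, 2) = 2

value = 2


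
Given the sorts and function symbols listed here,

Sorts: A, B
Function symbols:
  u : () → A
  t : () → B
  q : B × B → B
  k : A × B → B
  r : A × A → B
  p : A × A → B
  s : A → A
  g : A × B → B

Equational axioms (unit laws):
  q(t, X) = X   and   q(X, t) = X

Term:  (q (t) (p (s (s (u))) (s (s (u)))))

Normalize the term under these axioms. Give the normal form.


normal form = (p (s (s (u))) (s (s (u))))

1. (q (t) (p (s (s (u))) (s (s (u)))))  →  (p (s (s (u))) (s (s (u))))


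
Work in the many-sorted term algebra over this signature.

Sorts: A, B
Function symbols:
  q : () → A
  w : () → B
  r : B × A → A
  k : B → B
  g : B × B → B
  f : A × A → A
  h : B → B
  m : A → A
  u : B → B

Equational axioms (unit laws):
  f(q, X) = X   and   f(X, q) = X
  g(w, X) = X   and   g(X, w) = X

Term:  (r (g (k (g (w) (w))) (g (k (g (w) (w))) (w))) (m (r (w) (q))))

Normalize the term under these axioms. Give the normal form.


normal form = (r (g (k (w)) (k (w))) (m (r (w) (q))))

1. (r (g (k (g (w) (w))) (g (k (g (w) (w))) (w))) (m (r (w) (q))))  →  (r (g (k (w)) (g (k (g (w) (w))) (w))) (m (r (w) (q))))
2. (r (g (k (w)) (g (k (g (w) (w))) (w))) (m (r (w) (q))))  →  (r (g (k (w)) (k (g (w) (w)))) (m (r (w) (q))))
3. (r (g (k (w)) (k (g (w) (w)))) (m (r (w) (q))))  →  (r (g (k (w)) (k (w))) (m (r (w) (q))))


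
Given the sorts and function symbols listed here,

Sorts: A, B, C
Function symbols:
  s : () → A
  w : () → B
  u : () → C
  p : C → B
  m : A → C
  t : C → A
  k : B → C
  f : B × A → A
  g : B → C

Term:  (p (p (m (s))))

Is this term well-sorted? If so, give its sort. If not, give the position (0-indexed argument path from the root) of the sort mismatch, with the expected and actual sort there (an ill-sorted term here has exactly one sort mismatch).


      (s) : A
    (m (s)) : C
  (p (m (s))) : B
(p (p (m (s)))) : ✗ arg 0 at [0] has sort B, expected C

ill-sorted at position [0]: expected C, got B


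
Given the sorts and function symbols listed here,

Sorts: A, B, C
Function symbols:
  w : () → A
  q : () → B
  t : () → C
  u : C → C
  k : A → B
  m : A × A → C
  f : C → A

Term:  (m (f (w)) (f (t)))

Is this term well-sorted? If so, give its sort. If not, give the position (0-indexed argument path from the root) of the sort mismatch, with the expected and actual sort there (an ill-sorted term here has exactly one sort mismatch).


ill-sorted at position [0, 0]: expected C, got A

    (w) : A
  (f (w)) : ✗ arg 0 at [0, 0] has sort A, expected C
    (t) : C
  (f (t)) : A


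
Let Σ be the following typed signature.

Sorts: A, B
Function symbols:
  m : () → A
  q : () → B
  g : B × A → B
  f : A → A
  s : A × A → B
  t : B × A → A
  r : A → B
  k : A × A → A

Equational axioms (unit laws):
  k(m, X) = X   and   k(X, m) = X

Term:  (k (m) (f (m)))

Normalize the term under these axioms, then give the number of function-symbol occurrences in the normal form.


size = 2

1. (k (m) (f (m)))  →  (f (m))
normal form: (f (m))


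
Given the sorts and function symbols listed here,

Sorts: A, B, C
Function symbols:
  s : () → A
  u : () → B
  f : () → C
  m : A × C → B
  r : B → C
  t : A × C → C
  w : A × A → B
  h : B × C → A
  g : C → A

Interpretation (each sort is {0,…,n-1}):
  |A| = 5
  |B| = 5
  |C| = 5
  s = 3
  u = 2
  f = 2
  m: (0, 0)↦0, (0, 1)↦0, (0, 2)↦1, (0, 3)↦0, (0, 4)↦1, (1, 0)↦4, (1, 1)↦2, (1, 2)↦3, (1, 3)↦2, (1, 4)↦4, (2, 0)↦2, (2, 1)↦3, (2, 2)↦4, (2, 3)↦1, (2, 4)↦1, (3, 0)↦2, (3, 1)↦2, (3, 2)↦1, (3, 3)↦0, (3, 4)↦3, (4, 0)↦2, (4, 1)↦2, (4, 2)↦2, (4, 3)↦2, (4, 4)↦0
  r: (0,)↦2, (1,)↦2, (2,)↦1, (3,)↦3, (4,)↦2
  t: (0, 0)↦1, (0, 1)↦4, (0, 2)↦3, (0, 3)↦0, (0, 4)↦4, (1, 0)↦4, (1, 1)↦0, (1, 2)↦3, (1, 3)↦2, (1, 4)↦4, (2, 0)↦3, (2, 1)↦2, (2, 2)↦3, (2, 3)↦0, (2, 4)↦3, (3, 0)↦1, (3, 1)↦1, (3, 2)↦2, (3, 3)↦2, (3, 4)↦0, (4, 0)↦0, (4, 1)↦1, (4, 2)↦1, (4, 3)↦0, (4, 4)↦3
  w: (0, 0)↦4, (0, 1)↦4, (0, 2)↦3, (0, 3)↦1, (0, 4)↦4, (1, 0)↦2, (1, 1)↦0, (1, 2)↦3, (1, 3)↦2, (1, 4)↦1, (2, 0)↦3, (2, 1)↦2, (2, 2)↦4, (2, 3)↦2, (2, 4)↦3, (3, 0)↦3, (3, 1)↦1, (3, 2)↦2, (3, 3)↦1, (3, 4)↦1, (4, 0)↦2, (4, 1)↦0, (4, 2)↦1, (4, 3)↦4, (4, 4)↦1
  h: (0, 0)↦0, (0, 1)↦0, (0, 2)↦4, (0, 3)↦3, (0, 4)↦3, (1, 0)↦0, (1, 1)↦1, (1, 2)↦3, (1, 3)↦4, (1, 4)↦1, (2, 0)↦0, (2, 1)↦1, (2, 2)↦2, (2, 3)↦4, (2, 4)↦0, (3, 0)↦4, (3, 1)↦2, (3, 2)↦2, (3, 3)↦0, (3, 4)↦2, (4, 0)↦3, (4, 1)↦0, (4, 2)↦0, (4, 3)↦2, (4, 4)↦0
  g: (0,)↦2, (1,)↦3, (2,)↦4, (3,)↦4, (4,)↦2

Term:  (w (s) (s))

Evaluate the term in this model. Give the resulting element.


  s = 3
  s = 3
  (w (s) (s)) = w(3, 3) = 1

value = 1


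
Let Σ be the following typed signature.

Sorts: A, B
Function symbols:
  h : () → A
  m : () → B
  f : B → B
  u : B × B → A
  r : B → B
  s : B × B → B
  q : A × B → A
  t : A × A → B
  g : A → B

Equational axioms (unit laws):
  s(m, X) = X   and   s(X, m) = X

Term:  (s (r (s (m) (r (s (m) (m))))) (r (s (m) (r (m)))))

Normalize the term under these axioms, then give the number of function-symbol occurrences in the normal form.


1. (s (r (s (m) (r (s (m) (m))))) (r (s (m) (r (m)))))  →  (s (r (r (s (m) (m)))) (r (s (m) (r (m)))))
2. (s (r (r (s (m) (m)))) (r (s (m) (r (m)))))  →  (s (r (r (m))) (r (s (m) (r (m)))))
3. (s (r (r (m))) (r (s (m) (r (m)))))  →  (s (r (r (m))) (r (r (m))))
normal form: (s (r (r (m))) (r (r (m))))

size = 7


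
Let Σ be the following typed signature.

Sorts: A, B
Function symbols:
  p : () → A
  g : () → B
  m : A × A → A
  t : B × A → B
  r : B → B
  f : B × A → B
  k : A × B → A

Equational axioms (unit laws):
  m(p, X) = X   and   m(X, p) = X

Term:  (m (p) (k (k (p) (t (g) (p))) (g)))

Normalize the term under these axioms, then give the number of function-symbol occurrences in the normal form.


1. (m (p) (k (k (p) (t (g) (p))) (g)))  →  (k (k (p) (t (g) (p))) (g))
normal form: (k (k (p) (t (g) (p))) (g))

size = 7


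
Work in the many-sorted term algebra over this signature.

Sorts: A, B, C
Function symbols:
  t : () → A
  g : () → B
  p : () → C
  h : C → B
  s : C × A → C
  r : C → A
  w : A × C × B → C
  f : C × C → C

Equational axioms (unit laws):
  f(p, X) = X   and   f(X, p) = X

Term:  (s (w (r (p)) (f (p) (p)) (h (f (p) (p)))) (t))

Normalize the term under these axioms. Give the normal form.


1. (s (w (r (p)) (f (p) (p)) (h (f (p) (p)))) (t))  →  (s (w (r (p)) (p) (h (f (p) (p)))) (t))
2. (s (w (r (p)) (p) (h (f (p) (p)))) (t))  →  (s (w (r (p)) (p) (h (p))) (t))

normal form = (s (w (r (p)) (p) (h (p))) (t))


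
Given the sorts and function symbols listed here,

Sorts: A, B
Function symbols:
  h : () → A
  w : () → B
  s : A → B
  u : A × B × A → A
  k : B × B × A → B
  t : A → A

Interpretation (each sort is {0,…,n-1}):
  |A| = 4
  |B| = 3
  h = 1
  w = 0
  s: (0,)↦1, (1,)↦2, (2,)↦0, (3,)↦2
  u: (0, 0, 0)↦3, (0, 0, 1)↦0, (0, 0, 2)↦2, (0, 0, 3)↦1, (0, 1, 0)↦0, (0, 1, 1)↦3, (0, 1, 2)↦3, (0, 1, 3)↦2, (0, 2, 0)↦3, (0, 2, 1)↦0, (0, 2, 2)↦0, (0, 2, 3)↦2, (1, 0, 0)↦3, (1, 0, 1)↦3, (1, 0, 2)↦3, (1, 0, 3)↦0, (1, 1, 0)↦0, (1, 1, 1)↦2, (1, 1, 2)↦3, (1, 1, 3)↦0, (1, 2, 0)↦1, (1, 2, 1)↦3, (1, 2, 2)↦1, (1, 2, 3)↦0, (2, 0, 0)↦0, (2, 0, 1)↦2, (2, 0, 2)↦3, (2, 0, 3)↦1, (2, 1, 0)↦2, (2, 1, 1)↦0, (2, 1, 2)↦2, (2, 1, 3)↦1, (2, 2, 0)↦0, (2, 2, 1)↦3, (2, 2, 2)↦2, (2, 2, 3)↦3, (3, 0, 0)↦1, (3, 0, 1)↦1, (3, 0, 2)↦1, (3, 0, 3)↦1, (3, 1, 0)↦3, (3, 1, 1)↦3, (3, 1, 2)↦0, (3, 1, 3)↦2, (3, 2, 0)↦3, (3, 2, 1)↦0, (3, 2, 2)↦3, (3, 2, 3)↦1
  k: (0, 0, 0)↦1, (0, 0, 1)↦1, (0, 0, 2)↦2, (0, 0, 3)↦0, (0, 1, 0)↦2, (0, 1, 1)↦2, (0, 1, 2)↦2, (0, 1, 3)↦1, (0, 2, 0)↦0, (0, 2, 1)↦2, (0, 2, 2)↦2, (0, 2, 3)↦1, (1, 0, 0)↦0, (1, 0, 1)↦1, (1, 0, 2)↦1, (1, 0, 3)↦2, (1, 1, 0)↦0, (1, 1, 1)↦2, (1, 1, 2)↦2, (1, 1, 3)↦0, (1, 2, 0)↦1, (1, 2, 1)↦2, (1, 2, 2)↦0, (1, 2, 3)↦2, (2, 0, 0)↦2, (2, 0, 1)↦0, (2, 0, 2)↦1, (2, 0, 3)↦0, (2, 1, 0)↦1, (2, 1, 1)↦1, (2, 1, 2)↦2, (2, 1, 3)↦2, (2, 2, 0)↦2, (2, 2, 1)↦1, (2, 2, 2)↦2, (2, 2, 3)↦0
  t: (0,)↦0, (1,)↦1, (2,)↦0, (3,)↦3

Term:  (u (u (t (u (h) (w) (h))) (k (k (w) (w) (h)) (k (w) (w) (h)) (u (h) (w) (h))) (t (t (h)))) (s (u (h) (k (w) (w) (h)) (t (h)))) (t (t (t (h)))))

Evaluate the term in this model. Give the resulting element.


  h = 1
  w = 0
  h = 1
  (u (h) (w) (h)) = u(1, 0, 1) = 3
  (t (u (h) (w) (h))) = t(3,) = 3
  w = 0
  w = 0
  h = 1
  (k (w) (w) (h)) = k(0, 0, 1) = 1
  w = 0
  w = 0
  h = 1
  (k (w) (w) (h)) = k(0, 0, 1) = 1
  h = 1
  w = 0
  h = 1
  (u (h) (w) (h)) = u(1, 0, 1) = 3
  (k (k (w) (w) (h)) (k (w) (w) (h)) (u (h) (w) (h))) = k(1, 1, 3) = 0
  h = 1
  (t (h)) = t(1,) = 1
  (t (t (h))) = t(1,) = 1
  (u (t (u (h) (w) (h))) (k (k (w) (w) (h)) (k (w) (w) (h)) (u (h) (w) (h))) (t (t (h)))) = u(3, 0, 1) = 1
  h = 1
  w = 0
  w = 0
  h = 1
  (k (w) (w) (h)) = k(0, 0, 1) = 1
  h = 1
  (t (h)) = t(1,) = 1
  (u (h) (k (w) (w) (h)) (t (h))) = u(1, 1, 1) = 2
  (s (u (h) (k (w) (w) (h)) (t (h)))) = s(2,) = 0
  h = 1
  (t (h)) = t(1,) = 1
  (t (t (h))) = t(1,) = 1
  (t (t (t (h)))) = t(1,) = 1
  (u (u (t (u (h) (w) (h))) (k (k (w) (w) (h)) (k (w) (w) (h)) (u (h) (w) (h))) (t (t (h)))) (s (u (h) (k (w) (w) (h)) (t (h)))) (t (t (t (h))))) = u(1, 0, 1) = 3

value = 3


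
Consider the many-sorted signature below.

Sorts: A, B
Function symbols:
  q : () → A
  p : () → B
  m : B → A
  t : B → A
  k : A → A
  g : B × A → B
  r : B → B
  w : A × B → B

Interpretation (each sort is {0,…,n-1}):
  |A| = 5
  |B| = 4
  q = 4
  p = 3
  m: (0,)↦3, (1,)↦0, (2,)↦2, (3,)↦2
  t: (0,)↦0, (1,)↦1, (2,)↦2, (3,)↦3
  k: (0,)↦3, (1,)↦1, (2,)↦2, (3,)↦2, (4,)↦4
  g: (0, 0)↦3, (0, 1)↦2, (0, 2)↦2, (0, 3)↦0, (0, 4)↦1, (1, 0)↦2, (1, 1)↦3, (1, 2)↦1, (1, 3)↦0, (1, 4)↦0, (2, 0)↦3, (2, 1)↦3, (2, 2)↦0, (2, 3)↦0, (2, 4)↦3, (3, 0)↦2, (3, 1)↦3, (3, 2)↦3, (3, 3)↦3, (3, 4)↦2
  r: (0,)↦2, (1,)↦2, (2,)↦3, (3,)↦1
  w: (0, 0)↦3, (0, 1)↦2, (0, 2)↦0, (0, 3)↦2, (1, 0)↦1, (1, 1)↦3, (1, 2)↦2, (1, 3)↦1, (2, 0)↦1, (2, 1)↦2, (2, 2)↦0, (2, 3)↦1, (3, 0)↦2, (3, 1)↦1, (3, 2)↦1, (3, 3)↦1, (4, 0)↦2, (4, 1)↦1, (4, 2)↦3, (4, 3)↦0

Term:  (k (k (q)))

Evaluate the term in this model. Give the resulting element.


value = 4

  q = 4
  (k (q)) = k(4,) = 4
  (k (k (q))) = k(4,) = 4


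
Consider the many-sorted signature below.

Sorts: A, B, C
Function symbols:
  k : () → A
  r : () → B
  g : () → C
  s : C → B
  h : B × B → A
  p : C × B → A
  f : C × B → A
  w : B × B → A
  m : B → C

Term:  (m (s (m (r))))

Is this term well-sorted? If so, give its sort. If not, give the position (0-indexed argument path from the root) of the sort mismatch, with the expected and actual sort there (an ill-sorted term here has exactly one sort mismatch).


      (r) : B
    (m (r)) : C
  (s (m (r))) : B
(m (s (m (r)))) : C

well-sorted; sort = C


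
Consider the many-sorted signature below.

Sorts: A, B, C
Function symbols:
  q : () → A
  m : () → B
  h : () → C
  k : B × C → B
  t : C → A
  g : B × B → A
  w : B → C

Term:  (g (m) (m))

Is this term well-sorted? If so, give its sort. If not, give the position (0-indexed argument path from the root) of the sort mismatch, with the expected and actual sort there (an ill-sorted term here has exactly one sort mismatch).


well-sorted; sort = A

  (m) : B
  (m) : B
(g (m) (m)) : A


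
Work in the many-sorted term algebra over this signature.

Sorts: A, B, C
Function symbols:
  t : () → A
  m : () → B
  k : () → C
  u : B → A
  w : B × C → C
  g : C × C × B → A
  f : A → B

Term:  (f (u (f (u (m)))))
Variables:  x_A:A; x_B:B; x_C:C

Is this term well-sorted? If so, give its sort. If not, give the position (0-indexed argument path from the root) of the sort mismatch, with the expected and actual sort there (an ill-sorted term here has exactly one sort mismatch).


well-sorted; sort = B

        (m) : B
      (u (m)) : A
    (f (u (m))) : B
  (u (f (u (m)))) : A
(f (u (f (u (m))))) : B


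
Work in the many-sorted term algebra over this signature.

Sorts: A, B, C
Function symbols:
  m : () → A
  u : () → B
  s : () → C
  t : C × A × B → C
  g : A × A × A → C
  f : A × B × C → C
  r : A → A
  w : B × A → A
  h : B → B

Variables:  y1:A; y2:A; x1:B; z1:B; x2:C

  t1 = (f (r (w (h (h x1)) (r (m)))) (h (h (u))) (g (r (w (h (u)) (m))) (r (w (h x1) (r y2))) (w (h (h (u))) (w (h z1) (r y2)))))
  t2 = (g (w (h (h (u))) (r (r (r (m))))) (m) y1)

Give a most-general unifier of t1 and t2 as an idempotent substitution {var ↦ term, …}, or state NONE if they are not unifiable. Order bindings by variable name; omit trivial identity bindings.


NONE (not unifiable)

head clash or occurs-check failure — not unifiable


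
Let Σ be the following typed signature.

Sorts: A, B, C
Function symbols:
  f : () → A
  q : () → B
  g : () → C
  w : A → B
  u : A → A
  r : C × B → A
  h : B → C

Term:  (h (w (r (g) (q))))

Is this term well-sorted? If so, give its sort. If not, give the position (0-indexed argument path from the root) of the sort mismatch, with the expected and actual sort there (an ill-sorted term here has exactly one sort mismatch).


      (g) : C
      (q) : B
    (r (g) (q)) : A
  (w (r (g) (q))) : B
(h (w (r (g) (q)))) : C

well-sorted; sort = C


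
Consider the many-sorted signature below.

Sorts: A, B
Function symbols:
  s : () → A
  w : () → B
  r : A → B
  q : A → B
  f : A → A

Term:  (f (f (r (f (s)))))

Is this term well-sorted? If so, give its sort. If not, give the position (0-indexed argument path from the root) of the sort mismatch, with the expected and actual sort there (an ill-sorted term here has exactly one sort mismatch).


        (s) : A
      (f (s)) : A
    (r (f (s))) : B
  (f (r (f (s)))) : ✗ arg 0 at [0, 0] has sort B, expected A

ill-sorted at position [0, 0]: expected A, got B


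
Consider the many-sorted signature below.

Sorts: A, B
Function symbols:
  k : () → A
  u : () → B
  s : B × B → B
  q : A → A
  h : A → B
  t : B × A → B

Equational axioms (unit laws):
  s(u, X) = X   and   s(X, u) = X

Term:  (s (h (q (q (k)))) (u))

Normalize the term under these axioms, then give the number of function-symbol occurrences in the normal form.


size = 4

1. (s (h (q (q (k)))) (u))  →  (h (q (q (k))))
normal form: (h (q (q (k))))


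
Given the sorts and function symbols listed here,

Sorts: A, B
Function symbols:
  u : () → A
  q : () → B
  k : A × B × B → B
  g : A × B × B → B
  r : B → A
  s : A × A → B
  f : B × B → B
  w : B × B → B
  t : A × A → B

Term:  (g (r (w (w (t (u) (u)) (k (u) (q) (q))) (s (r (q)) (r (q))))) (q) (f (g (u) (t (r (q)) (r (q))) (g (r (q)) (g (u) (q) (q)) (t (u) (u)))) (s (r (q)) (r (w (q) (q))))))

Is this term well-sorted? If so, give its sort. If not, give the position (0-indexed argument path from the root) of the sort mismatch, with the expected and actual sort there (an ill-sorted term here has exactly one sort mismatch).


well-sorted; sort = B

          (u) : A
          (u) : A
        (t (u) (u)) : B
          (u) : A
          (q) : B
          (q) : B
        (k (u) (q) (q)) : B
      (w (t (u) (u)) (k (u) (q) (q))) : B
          (q) : B
        (r (q)) : A
          (q) : B
        (r (q)) : A
      (s (r (q)) (r (q))) : B
    (w (w (t (u) (u)) (k (u) (q) (q))) (s (r (q)) (r (q)))) : B
  (r (w (w (t (u) (u)) (k (u) (q) (q))) (s (r (q)) (r (q))))) : A
  (q) : B
      (u) : A
          (q) : B
        (r (q)) : A
          (q) : B
        (r (q)) : A
      (t (r (q)) (r (q))) : B
          (q) : B
        (r (q)) : A
          (u) : A
          (q) : B
          (q) : B
        (g (u) (q) (q)) : B
          (u) : A
          (u) : A
        (t (u) (u)) : B
      (g (r (q)) (g (u) (q) (q)) (t (u) (u))) : B
    (g (u) (t (r (q)) (r (q))) (g (r (q)) (g (u) (q) (q)) (t (u) (u)))) : B
        (q) : B
      (r (q)) : A
          (q) : B
          (q) : B
        (w (q) (q)) : B
      (r (w (q) (q))) : A
    (s (r (q)) (r (w (q) (q)))) : B
  (f (g (u) (t (r (q)) (r (q))) (g (r (q)) (g (u) (q) (q)) (t (u) (u)))) (s (r (q)) (r (w (q) (q))))) : B
(g (r (w (w (t (u) (u)) (k (u) (q) (q))) (s (r (q)) (r (q))))) (q) (f (g (u) (t (r (q)) (r (q))) (g (r (q)) (g (u) (q) (q)) (t (u) (u)))) (s (r (q)) (r (w (q) (q)))))) : B


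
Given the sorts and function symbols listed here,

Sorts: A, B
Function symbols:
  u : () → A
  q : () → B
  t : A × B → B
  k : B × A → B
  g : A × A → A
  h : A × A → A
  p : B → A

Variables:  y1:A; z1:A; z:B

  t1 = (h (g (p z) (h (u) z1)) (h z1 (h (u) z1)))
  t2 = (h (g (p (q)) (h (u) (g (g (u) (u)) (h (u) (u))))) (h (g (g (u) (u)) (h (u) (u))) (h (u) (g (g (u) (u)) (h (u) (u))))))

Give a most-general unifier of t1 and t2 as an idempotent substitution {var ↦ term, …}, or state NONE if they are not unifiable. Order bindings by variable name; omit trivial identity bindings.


{z ↦ (q), z1 ↦ (g (g (u) (u)) (h (u) (u)))}


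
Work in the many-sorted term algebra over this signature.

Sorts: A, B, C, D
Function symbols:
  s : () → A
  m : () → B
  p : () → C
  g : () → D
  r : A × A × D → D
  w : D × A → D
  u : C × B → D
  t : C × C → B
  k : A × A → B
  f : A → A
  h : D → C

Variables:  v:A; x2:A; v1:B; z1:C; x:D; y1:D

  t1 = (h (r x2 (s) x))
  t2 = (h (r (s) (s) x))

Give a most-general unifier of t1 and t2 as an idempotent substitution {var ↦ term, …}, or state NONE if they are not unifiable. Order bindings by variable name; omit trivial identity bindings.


{x2 ↦ (s)}


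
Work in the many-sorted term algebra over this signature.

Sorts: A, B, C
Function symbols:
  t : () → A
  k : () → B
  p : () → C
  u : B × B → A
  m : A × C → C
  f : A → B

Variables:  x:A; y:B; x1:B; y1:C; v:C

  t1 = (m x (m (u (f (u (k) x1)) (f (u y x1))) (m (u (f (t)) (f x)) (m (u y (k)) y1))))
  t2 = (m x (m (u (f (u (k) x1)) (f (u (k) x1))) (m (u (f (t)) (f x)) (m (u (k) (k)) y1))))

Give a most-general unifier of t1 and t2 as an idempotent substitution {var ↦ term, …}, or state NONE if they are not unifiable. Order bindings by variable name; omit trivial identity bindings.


{y ↦ (k)}


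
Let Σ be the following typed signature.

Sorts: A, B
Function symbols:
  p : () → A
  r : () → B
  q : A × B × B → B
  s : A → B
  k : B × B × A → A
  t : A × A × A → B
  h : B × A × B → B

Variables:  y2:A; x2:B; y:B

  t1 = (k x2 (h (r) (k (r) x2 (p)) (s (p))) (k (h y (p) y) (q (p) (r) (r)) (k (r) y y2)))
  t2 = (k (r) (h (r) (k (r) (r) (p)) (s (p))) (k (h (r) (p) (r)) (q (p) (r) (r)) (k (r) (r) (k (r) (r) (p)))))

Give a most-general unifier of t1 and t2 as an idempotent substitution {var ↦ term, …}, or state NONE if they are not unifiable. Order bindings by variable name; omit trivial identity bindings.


{x2 ↦ (r), y ↦ (r), y2 ↦ (k (r) (r) (p))}


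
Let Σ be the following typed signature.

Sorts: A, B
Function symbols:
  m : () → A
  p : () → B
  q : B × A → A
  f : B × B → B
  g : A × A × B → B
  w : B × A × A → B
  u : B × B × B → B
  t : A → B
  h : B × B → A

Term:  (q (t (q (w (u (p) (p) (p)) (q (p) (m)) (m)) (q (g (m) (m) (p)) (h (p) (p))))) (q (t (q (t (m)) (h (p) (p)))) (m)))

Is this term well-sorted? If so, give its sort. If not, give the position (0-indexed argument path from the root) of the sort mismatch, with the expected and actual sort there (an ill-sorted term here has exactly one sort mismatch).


well-sorted; sort = A

          (p) : B
          (p) : B
          (p) : B
        (u (p) (p) (p)) : B
          (p) : B
          (m) : A
        (q (p) (m)) : A
        (m) : A
      (w (u (p) (p) (p)) (q (p) (m)) (m)) : B
          (m) : A
          (m) : A
          (p) : B
        (g (m) (m) (p)) : B
          (p) : B
          (p) : B
        (h (p) (p)) : A
      (q (g (m) (m) (p)) (h (p) (p))) : A
    (q (w (u (p) (p) (p)) (q (p) (m)) (m)) (q (g (m) (m) (p)) (h (p) (p)))) : A
  (t (q (w (u (p) (p) (p)) (q (p) (m)) (m)) (q (g (m) (m) (p)) (h (p) (p))))) : B
          (m) : A
        (t (m)) : B
          (p) : B
          (p) : B
        (h (p) (p)) : A
      (q (t (m)) (h (p) (p))) : A
    (t (q (t (m)) (h (p) (p)))) : B
    (m) : A
  (q (t (q (t (m)) (h (p) (p)))) (m)) : A
(q (t (q (w (u (p) (p) (p)) (q (p) (m)) (m)) (q (g (m) (m) (p)) (h (p) (p))))) (q (t (q (t (m)) (h (p) (p)))) (m))) : A


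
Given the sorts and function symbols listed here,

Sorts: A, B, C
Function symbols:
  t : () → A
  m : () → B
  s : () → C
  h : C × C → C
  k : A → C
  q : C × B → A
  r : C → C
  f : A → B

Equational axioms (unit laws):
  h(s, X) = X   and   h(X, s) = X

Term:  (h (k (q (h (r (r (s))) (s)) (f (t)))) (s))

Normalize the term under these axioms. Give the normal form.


1. (h (k (q (h (r (r (s))) (s)) (f (t)))) (s))  →  (k (q (h (r (r (s))) (s)) (f (t))))
2. (k (q (h (r (r (s))) (s)) (f (t))))  →  (k (q (r (r (s))) (f (t))))

normal form = (k (q (r (r (s))) (f (t))))


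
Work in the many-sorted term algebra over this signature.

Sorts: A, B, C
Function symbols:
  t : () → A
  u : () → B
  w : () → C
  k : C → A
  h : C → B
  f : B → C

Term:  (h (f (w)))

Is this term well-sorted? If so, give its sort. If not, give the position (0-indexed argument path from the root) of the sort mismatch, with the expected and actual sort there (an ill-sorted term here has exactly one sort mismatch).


    (w) : C
  (f (w)) : ✗ arg 0 at [0, 0] has sort C, expected B

ill-sorted at position [0, 0]: expected B, got C


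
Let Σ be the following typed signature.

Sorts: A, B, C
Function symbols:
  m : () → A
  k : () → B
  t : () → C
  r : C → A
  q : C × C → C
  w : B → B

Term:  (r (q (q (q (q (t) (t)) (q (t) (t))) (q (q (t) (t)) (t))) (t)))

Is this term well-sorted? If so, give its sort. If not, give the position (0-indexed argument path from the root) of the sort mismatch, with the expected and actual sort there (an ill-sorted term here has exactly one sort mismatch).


well-sorted; sort = A

          (t) : C
          (t) : C
        (q (t) (t)) : C
          (t) : C
          (t) : C
        (q (t) (t)) : C
      (q (q (t) (t)) (q (t) (t))) : C
          (t) : C
          (t) : C
        (q (t) (t)) : C
        (t) : C
      (q (q (t) (t)) (t)) : C
    (q (q (q (t) (t)) (q (t) (t))) (q (q (t) (t)) (t))) : C
    (t) : C
  (q (q (q (q (t) (t)) (q (t) (t))) (q (q (t) (t)) (t))) (t)) : C
(r (q (q (q (q (t) (t)) (q (t) (t))) (q (q (t) (t)) (t))) (t))) : A


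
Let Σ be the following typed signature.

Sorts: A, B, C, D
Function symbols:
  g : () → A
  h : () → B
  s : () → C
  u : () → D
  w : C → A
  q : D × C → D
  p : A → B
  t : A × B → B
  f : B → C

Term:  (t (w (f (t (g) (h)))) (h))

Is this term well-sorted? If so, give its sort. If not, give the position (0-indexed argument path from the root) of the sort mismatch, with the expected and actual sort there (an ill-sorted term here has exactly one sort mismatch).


well-sorted; sort = B

        (g) : A
        (h) : B
      (t (g) (h)) : B
    (f (t (g) (h))) : C
  (w (f (t (g) (h)))) : A
  (h) : B
(t (w (f (t (g) (h)))) (h)) : B


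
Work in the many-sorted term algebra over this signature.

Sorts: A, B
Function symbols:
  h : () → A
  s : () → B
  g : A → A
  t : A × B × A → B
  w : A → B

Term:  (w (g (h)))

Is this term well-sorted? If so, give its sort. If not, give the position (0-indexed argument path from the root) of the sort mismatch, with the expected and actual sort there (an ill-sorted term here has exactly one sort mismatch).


    (h) : A
  (g (h)) : A
(w (g (h))) : B

well-sorted; sort = B


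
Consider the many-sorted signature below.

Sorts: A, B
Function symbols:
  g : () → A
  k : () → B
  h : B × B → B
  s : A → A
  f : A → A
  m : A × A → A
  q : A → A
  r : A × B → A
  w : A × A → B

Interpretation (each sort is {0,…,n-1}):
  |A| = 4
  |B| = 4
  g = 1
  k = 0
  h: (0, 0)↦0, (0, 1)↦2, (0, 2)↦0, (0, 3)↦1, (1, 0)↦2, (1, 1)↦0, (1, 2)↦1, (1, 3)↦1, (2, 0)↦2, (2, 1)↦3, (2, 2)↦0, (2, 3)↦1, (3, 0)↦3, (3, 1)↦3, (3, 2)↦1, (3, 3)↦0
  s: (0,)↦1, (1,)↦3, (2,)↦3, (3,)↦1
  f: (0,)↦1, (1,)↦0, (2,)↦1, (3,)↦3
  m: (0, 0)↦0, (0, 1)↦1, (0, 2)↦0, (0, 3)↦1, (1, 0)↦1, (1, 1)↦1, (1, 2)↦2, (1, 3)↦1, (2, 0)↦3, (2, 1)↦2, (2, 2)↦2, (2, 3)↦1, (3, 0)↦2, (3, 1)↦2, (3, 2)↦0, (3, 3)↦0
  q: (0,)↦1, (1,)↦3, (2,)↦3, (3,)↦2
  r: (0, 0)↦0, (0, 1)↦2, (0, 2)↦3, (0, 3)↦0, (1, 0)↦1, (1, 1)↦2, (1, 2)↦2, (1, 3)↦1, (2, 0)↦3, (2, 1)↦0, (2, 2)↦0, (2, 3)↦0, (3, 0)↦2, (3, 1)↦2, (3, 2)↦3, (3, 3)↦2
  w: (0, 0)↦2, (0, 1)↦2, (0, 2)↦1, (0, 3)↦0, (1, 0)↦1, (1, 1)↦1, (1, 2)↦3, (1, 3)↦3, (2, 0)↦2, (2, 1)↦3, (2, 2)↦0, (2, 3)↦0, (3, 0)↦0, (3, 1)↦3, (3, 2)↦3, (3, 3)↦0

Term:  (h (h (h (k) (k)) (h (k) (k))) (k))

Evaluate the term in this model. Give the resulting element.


  k = 0
  k = 0
  (h (k) (k)) = h(0, 0) = 0
  k = 0
  k = 0
  (h (k) (k)) = h(0, 0) = 0
  (h (h (k) (k)) (h (k) (k))) = h(0, 0) = 0
  k = 0
  (h (h (h (k) (k)) (h (k) (k))) (k)) = h(0, 0) = 0

value = 0


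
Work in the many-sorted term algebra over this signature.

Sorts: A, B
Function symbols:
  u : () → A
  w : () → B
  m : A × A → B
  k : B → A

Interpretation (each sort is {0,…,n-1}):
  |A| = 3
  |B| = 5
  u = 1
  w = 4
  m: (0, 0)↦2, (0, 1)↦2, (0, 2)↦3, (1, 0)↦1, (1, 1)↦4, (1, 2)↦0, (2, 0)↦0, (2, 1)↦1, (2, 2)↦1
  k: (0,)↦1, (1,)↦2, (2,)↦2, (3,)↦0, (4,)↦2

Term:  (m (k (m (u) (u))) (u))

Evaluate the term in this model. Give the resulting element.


  u = 1
  u = 1
  (m (u) (u)) = m(1, 1) = 4
  (k (m (u) (u))) = k(4,) = 2
  u = 1
  (m (k (m (u) (u))) (u)) = m(2, 1) = 1

value = 1


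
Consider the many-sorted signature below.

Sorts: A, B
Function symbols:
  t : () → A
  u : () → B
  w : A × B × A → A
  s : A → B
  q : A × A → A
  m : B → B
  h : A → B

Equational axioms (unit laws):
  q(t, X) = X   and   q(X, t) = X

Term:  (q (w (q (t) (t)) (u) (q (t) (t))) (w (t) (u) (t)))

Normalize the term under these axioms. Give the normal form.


normal form = (q (w (t) (u) (t)) (w (t) (u) (t)))

1. (q (w (q (t) (t)) (u) (q (t) (t))) (w (t) (u) (t)))  →  (q (w (t) (u) (q (t) (t))) (w (t) (u) (t)))
2. (q (w (t) (u) (q (t) (t))) (w (t) (u) (t)))  →  (q (w (t) (u) (t)) (w (t) (u) (t)))


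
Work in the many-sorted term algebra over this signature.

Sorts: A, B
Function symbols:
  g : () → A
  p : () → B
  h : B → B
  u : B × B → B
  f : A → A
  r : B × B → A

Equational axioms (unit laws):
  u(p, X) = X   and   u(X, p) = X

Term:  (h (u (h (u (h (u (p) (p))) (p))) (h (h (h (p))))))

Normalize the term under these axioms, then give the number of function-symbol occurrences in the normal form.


size = 9

1. (h (u (h (u (h (u (p) (p))) (p))) (h (h (h (p))))))  →  (h (u (h (h (u (p) (p)))) (h (h (h (p))))))
2. (h (u (h (h (u (p) (p)))) (h (h (h (p))))))  →  (h (u (h (h (p))) (h (h (h (p))))))
normal form: (h (u (h (h (p))) (h (h (h (p))))))


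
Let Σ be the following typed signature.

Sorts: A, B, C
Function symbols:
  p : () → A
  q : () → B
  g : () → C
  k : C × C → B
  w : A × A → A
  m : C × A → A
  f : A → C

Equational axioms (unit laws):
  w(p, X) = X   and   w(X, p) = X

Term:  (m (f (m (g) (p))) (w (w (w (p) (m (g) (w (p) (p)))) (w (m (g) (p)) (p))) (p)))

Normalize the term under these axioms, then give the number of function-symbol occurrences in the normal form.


1. (m (f (m (g) (p))) (w (w (w (p) (m (g) (w (p) (p)))) (w (m (g) (p)) (p))) (p)))  →  (m (f (m (g) (p))) (w (w (p) (m (g) (w (p) (p)))) (w (m (g) (p)) (p))))
2. (m (f (m (g) (p))) (w (w (p) (m (g) (w (p) (p)))) (w (m (g) (p)) (p))))  →  (m (f (m (g) (p))) (w (m (g) (w (p) (p))) (w (m (g) (p)) (p))))
3. (m (f (m (g) (p))) (w (m (g) (w (p) (p))) (w (m (g) (p)) (p))))  →  (m (f (m (g) (p))) (w (m (g) (p)) (w (m (g) (p)) (p))))
4. (m (f (m (g) (p))) (w (m (g) (p)) (w (m (g) (p)) (p))))  →  (m (f (m (g) (p))) (w (m (g) (p)) (m (g) (p))))
normal form: (m (f (m (g) (p))) (w (m (g) (p)) (m (g) (p))))

size = 12


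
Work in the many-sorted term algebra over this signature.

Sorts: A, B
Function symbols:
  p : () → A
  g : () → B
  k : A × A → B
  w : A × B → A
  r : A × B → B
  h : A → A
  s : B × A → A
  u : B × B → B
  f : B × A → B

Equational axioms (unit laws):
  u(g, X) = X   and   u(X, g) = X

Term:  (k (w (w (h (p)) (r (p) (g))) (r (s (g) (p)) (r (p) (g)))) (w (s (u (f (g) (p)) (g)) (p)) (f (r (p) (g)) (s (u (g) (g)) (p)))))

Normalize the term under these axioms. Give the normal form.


normal form = (k (w (w (h (p)) (r (p) (g))) (r (s (g) (p)) (r (p) (g)))) (w (s (f (g) (p)) (p)) (f (r (p) (g)) (s (g) (p)))))

1. (k (w (w (h (p)) (r (p) (g))) (r (s (g) (p)) (r (p) (g)))) (w (s (u (f (g) (p)) (g)) (p)) (f (r (p) (g)) (s (u (g) (g)) (p)))))  →  (k (w (w (h (p)) (r (p) (g))) (r (s (g) (p)) (r (p) (g)))) (w (s (f (g) (p)) (p)) (f (r (p) (g)) (s (u (g) (g)) (p)))))
2. (k (w (w (h (p)) (r (p) (g))) (r (s (g) (p)) (r (p) (g)))) (w (s (f (g) (p)) (p)) (f (r (p) (g)) (s (u (g) (g)) (p)))))  →  (k (w (w (h (p)) (r (p) (g))) (r (s (g) (p)) (r (p) (g)))) (w (s (f (g) (p)) (p)) (f (r (p) (g)) (s (g) (p)))))


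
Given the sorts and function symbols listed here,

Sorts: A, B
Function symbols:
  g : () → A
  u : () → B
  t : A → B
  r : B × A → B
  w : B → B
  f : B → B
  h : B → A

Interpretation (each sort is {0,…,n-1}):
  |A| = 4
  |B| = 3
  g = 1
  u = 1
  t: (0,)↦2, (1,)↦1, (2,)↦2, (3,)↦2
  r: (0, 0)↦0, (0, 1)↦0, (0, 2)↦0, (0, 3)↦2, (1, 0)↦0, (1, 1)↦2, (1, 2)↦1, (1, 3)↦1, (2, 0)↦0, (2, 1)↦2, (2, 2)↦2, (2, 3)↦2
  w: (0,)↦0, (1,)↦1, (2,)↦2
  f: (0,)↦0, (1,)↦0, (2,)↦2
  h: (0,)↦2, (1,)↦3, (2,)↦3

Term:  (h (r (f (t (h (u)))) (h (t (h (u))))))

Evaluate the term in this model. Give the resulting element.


value = 3

  u = 1
  (h (u)) = h(1,) = 3
  (t (h (u))) = t(3,) = 2
  (f (t (h (u)))) = f(2,) = 2
  u = 1
  (h (u)) = h(1,) = 3
  (t (h (u))) = t(3,) = 2
  (h (t (h (u)))) = h(2,) = 3
  (r (f (t (h (u)))) (h (t (h (u))))) = r(2, 3) = 2
  (h (r (f (t (h (u)))) (h (t (h (u)))))) = h(2,) = 3


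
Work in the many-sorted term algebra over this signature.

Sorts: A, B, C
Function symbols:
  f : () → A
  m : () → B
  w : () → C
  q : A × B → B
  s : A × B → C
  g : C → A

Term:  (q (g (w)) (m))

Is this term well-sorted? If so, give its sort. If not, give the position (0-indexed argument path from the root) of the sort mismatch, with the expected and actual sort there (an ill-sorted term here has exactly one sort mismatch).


well-sorted; sort = B

    (w) : C
  (g (w)) : A
  (m) : B
(q (g (w)) (m)) : B


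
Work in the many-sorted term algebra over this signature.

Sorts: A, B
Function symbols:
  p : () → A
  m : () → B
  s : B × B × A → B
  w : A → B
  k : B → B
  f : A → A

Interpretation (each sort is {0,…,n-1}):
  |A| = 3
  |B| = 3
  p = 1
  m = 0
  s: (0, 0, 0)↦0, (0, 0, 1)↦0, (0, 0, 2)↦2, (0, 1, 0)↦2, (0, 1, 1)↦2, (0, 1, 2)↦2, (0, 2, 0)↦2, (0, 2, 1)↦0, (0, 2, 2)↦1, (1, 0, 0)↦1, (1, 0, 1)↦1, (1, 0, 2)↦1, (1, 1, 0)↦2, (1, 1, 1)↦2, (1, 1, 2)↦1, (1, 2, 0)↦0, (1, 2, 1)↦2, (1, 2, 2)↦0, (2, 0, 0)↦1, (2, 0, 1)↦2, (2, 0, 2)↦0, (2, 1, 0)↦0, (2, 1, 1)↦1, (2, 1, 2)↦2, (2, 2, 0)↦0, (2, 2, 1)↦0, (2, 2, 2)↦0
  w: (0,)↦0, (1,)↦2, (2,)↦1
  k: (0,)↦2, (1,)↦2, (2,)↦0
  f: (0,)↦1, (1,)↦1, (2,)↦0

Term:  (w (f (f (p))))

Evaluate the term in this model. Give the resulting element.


  p = 1
  (f (p)) = f(1,) = 1
  (f (f (p))) = f(1,) = 1
  (w (f (f (p)))) = w(1,) = 2

value = 2


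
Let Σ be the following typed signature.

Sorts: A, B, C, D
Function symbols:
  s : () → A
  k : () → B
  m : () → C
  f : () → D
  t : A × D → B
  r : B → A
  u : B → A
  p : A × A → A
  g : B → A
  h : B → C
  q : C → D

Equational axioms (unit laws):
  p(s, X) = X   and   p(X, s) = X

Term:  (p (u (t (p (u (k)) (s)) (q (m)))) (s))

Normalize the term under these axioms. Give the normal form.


normal form = (u (t (u (k)) (q (m))))

1. (p (u (t (p (u (k)) (s)) (q (m)))) (s))  →  (u (t (p (u (k)) (s)) (q (m))))
2. (u (t (p (u (k)) (s)) (q (m))))  →  (u (t (u (k)) (q (m))))


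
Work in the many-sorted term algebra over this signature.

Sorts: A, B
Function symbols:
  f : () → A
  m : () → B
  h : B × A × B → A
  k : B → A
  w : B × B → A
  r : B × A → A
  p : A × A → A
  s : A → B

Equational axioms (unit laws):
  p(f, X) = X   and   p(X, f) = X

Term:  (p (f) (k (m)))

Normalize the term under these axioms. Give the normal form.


normal form = (k (m))

1. (p (f) (k (m)))  →  (k (m))


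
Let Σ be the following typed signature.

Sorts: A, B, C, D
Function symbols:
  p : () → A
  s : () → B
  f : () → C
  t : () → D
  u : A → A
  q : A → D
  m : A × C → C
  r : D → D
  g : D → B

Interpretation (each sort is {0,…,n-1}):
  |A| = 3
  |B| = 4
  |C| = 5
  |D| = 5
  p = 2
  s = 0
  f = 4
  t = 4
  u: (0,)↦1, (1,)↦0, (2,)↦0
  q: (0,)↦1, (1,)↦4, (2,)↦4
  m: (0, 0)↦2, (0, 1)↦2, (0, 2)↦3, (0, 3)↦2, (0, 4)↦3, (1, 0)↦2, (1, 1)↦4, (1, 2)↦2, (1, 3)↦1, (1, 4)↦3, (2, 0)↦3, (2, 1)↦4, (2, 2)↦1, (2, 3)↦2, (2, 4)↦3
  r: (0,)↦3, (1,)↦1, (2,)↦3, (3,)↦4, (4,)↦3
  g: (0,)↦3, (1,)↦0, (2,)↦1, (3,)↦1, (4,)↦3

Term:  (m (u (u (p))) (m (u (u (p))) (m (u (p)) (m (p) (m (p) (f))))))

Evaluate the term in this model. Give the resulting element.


value = 4

  p = 2
  (u (p)) = u(2,) = 0
  (u (u (p))) = u(0,) = 1
  p = 2
  (u (p)) = u(2,) = 0
  (u (u (p))) = u(0,) = 1
  p = 2
  (u (p)) = u(2,) = 0
  p = 2
  p = 2
  f = 4
  (m (p) (f)) = m(2, 4) = 3
  (m (p) (m (p) (f))) = m(2, 3) = 2
  (m (u (p)) (m (p) (m (p) (f)))) = m(0, 2) = 3
  (m (u (u (p))) (m (u (p)) (m (p) (m (p) (f))))) = m(1, 3) = 1
  (m (u (u (p))) (m (u (u (p))) (m (u (p)) (m (p) (m (p) (f)))))) = m(1, 1) = 4
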